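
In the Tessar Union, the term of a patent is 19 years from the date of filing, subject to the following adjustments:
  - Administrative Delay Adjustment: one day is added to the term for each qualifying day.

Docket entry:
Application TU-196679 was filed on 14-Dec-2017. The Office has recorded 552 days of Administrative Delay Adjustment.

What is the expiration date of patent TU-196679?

Base term: filing date + 19 years → 14 December 2036.
Administrative Delay Adjustment: +552 days → 19 June 2038.

June 19, 2038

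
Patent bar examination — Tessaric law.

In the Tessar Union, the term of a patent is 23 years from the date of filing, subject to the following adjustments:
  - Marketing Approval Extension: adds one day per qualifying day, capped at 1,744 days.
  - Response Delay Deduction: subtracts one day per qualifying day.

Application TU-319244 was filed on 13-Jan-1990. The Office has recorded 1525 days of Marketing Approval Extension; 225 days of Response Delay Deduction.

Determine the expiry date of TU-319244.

2016-08-05

Base term: filing date + 23 years → 13 January 2013.
Marketing Approval Extension: 1525 days (within the 1744-day cap) → +1525 days → 18 March 2017.
Response Delay Deduction: −225 days → 5 August 2016.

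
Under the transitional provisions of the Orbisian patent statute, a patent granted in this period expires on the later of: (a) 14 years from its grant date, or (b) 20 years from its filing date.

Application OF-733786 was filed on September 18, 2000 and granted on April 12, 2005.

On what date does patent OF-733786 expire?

2020-09-18

(a) grant + 14 years → 12 April 2019.
(b) filing + 20 years → 18 September 2020.
Later of the two: 18 September 2020.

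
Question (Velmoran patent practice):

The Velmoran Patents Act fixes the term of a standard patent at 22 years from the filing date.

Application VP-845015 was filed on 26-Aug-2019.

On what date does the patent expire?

Filing date + 22 years → 26 August 2041.

August 26, 2041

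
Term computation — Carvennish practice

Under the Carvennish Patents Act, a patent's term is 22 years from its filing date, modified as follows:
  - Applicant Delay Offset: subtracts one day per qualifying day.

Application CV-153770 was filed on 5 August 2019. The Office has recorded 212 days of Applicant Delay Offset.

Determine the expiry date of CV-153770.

January 5, 2041

Base term: filing date + 22 years → 5 August 2041.
Applicant Delay Offset: −212 days → 5 January 2041.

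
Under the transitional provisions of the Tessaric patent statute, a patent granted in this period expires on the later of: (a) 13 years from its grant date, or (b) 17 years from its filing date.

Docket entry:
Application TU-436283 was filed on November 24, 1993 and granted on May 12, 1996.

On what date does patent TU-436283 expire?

November 24, 2010

(a) grant + 13 years → 12 May 2009.
(b) filing + 17 years → 24 November 2010.
Later of the two: 24 November 2010.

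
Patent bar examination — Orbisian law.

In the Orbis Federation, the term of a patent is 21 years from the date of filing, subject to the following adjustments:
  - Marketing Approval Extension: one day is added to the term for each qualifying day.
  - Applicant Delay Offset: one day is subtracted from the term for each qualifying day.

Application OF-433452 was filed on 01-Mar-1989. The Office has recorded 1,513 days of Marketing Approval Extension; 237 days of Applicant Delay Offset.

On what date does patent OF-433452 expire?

August 28, 2013

Base term: filing date + 21 years → 1 March 2010.
Marketing Approval Extension: +1513 days → 22 April 2014.
Applicant Delay Offset: −237 days → 28 August 2013.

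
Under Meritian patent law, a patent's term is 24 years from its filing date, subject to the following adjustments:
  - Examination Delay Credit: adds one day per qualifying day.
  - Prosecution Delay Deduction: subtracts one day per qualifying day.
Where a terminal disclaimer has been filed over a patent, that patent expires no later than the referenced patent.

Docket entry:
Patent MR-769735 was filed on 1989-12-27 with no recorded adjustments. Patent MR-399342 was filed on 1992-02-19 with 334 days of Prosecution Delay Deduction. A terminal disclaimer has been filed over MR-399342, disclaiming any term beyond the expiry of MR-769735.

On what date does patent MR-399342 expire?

December 27, 2013

Natural term of MR-399342:
  Base: filing + 24 years → 19 February 2016.
  Prosecution Delay Deduction: −334 days → 22 March 2015.
Expiry of referenced patent MR-769735:
  Base: filing + 24 years → 27 December 2013.
Terminal disclaimer: MR-399342 expires on the earlier of 22 March 2015 and 27 December 2013.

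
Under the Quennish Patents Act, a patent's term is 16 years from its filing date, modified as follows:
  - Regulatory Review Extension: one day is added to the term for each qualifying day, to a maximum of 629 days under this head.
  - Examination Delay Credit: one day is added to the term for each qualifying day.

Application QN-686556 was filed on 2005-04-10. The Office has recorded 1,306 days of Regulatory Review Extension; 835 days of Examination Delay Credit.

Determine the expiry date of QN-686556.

April 13, 2025

Base term: filing date + 16 years → 10 April 2021.
Regulatory Review Extension: 1306 days claimed exceeds the 629-day cap, so +629 days → 30 December 2022.
Examination Delay Credit: +835 days → 13 April 2025.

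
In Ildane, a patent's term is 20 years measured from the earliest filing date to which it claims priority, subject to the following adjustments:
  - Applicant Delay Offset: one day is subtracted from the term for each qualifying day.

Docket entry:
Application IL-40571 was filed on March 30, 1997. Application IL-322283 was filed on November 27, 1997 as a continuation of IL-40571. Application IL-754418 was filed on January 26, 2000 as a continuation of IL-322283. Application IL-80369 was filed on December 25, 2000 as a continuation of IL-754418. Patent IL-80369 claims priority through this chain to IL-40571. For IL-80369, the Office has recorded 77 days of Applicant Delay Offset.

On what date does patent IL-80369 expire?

2017-01-12

Earliest priority filing: 30 March 1997.
Base term: 30 March 1997 + 20 years → 30 March 2017.
Applicant Delay Offset: −77 days → 12 January 2017.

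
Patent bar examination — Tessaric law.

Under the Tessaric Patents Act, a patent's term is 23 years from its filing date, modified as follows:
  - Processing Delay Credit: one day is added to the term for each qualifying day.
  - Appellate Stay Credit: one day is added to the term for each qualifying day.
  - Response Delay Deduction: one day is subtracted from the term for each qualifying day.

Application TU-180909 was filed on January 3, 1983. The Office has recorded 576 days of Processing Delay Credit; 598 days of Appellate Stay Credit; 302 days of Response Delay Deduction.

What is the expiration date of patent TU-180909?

May 24, 2008

Base term: filing date + 23 years → 3 January 2006.
Processing Delay Credit: +576 days → 2 August 2007.
Appellate Stay Credit: +598 days → 22 March 2009.
Response Delay Deduction: −302 days → 24 May 2008.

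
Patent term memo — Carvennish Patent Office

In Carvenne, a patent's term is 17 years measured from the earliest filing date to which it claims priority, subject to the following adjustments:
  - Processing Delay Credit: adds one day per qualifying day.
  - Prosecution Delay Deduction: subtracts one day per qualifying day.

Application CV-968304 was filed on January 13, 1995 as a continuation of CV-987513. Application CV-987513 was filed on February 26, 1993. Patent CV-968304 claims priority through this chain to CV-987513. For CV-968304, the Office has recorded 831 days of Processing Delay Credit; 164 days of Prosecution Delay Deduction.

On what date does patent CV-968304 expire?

Earliest priority filing: 26 February 1993.
Base term: 26 February 1993 + 17 years → 26 February 2010.
Processing Delay Credit: +831 days → 6 June 2012.
Prosecution Delay Deduction: −164 days → 25 December 2011.

December 25, 2011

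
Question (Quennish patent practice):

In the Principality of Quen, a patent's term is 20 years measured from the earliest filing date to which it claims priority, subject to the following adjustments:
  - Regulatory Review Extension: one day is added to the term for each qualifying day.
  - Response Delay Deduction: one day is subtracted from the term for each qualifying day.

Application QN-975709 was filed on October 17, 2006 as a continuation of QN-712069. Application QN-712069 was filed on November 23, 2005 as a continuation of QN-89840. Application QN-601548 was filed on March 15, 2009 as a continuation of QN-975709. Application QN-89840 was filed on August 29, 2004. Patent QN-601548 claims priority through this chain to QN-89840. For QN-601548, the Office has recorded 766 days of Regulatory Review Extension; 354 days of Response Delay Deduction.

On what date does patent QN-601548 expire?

2025-10-15

Earliest priority filing: 29 August 2004.
Base term: 29 August 2004 + 20 years → 29 August 2024.
Regulatory Review Extension: +766 days → 4 October 2026.
Response Delay Deduction: −354 days → 15 October 2025.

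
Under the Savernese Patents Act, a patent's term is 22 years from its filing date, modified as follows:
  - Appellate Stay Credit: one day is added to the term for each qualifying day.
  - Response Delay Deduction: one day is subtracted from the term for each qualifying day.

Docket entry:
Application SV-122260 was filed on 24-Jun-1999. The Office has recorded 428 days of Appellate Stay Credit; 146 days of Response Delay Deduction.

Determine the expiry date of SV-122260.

2022-04-02

Base term: filing date + 22 years → 24 June 2021.
Appellate Stay Credit: +428 days → 26 August 2022.
Response Delay Deduction: −146 days → 2 April 2022.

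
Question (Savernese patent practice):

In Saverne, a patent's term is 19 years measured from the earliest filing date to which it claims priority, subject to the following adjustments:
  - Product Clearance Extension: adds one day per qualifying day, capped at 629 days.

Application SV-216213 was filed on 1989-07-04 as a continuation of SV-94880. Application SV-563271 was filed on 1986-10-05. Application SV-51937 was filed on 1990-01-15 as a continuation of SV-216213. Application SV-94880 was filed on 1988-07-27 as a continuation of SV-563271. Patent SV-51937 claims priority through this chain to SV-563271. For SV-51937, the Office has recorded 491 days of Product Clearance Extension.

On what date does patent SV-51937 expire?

Earliest priority filing: 5 October 1986.
Base term: 5 October 1986 + 19 years → 5 October 2005.
Product Clearance Extension: 491 days (within the 629-day cap) → +491 days → 8 February 2007.

February 8, 2007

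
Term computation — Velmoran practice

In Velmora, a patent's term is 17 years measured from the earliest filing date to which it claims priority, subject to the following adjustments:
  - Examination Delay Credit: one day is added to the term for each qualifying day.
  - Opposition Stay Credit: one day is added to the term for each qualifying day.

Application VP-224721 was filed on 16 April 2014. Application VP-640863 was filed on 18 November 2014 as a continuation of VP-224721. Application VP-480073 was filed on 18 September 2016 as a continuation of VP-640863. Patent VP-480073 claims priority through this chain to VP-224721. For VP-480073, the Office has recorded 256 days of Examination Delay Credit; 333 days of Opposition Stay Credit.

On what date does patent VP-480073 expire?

2032-11-25

Earliest priority filing: 16 April 2014.
Base term: 16 April 2014 + 17 years → 16 April 2031.
Examination Delay Credit: +256 days → 28 December 2031.
Opposition Stay Credit: +333 days → 25 November 2032.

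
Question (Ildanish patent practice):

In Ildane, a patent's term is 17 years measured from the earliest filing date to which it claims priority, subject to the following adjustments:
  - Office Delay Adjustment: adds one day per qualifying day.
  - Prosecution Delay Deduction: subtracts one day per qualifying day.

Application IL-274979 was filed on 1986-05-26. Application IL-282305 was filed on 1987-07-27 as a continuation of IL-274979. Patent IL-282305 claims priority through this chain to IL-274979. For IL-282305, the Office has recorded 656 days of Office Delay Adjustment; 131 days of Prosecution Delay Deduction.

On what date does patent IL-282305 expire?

2004-11-01

Earliest priority filing: 26 May 1986.
Base term: 26 May 1986 + 17 years → 26 May 2003.
Office Delay Adjustment: +656 days → 12 March 2005.
Prosecution Delay Deduction: −131 days → 1 November 2004.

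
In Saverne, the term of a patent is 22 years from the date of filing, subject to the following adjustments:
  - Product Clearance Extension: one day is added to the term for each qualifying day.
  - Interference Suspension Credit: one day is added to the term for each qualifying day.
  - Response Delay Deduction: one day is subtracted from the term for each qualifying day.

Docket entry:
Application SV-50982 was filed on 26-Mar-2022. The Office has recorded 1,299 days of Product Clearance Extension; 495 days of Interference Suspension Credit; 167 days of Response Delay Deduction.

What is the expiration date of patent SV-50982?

Base term: filing date + 22 years → 26 March 2044.
Product Clearance Extension: +1299 days → 16 October 2047.
Interference Suspension Credit: +495 days → 22 February 2049.
Response Delay Deduction: −167 days → 8 September 2048.

2048-09-08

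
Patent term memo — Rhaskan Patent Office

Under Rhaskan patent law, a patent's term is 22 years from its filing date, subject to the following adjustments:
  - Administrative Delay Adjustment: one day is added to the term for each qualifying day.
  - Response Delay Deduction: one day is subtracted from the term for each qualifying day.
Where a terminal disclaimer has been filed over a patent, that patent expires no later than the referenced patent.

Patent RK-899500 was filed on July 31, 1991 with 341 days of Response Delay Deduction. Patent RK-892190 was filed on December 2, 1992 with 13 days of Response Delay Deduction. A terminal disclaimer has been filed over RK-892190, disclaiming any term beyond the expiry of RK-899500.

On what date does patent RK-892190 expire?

2012-08-24

Natural term of RK-892190:
  Base: filing + 22 years → 2 December 2014.
  Response Delay Deduction: −13 days → 19 November 2014.
Expiry of referenced patent RK-899500:
  Base: filing + 22 years → 31 July 2013.
  Response Delay Deduction: −341 days → 24 August 2012.
Terminal disclaimer: RK-892190 expires on the earlier of 19 November 2014 and 24 August 2012.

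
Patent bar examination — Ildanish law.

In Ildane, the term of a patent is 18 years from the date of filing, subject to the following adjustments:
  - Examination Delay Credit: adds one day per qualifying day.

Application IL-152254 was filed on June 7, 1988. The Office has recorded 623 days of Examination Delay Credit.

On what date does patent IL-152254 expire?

February 20, 2008

Base term: filing date + 18 years → 7 June 2006.
Examination Delay Credit: +623 days → 20 February 2008.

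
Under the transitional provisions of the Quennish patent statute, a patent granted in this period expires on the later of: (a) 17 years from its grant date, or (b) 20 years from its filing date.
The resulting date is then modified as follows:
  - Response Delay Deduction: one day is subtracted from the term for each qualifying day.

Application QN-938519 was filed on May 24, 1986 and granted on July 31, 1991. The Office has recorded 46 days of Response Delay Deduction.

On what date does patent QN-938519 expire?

2008-06-15

(a) grant + 17 years → 31 July 2008.
(b) filing + 20 years → 24 May 2006.
Later of the two: 31 July 2008.
Response Delay Deduction: −46 days → 15 June 2008.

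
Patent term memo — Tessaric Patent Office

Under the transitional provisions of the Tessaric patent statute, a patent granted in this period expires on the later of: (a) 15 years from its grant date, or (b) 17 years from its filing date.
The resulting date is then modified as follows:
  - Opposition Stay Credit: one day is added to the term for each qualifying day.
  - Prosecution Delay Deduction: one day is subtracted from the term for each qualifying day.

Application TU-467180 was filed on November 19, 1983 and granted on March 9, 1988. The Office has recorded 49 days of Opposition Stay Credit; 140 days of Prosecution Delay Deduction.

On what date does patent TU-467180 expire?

2002-12-08

(a) grant + 15 years → 9 March 2003.
(b) filing + 17 years → 19 November 2000.
Later of the two: 9 March 2003.
Opposition Stay Credit: +49 days → 27 April 2003.
Prosecution Delay Deduction: −140 days → 8 December 2002.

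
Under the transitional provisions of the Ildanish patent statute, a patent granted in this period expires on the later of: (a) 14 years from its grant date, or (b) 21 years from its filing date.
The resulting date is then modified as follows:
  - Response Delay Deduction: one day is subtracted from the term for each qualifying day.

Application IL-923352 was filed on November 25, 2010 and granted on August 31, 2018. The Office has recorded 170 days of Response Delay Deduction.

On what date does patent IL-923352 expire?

(a) grant + 14 years → 31 August 2032.
(b) filing + 21 years → 25 November 2031.
Later of the two: 31 August 2032.
Response Delay Deduction: −170 days → 14 March 2032.

2032-03-14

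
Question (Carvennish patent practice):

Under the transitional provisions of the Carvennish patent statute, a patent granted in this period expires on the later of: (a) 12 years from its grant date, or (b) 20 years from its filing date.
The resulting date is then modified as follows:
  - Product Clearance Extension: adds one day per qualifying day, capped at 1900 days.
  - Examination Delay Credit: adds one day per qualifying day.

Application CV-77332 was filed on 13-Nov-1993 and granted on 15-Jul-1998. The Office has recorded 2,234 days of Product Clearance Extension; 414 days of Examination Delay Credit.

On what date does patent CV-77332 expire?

(a) grant + 12 years → 15 July 2010.
(b) filing + 20 years → 13 November 2013.
Later of the two: 13 November 2013.
Product Clearance Extension: 2234 days claimed exceeds the 1900-day cap, so +1900 days → 26 January 2019.
Examination Delay Credit: +414 days → 15 March 2020.

2020-03-15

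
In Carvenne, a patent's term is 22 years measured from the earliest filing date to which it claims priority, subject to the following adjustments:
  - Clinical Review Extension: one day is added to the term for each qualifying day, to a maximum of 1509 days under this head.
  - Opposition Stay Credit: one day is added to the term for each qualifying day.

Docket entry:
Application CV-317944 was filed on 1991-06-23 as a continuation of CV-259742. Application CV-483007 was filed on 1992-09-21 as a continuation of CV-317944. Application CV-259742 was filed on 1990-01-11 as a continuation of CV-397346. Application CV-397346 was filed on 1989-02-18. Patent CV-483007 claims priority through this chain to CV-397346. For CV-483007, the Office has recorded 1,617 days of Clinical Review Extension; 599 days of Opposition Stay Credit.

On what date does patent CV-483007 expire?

2016-11-26

Earliest priority filing: 18 February 1989.
Base term: 18 February 1989 + 22 years → 18 February 2011.
Clinical Review Extension: 1617 days claimed exceeds the 1509-day cap, so +1509 days → 7 April 2015.
Opposition Stay Credit: +599 days → 26 November 2016.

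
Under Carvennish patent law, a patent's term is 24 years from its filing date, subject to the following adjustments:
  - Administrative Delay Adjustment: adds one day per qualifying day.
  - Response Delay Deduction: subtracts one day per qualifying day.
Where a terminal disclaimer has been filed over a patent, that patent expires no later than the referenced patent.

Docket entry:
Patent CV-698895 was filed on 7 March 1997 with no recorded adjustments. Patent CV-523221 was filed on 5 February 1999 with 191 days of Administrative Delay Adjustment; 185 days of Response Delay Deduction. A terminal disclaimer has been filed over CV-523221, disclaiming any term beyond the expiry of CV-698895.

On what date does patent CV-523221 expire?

Natural term of CV-523221:
  Base: filing + 24 years → 5 February 2023.
  Administrative Delay Adjustment: +191 days → 15 August 2023.
  Response Delay Deduction: −185 days → 11 February 2023.
Expiry of referenced patent CV-698895:
  Base: filing + 24 years → 7 March 2021.
Terminal disclaimer: CV-523221 expires on the earlier of 11 February 2023 and 7 March 2021.

March 7, 2021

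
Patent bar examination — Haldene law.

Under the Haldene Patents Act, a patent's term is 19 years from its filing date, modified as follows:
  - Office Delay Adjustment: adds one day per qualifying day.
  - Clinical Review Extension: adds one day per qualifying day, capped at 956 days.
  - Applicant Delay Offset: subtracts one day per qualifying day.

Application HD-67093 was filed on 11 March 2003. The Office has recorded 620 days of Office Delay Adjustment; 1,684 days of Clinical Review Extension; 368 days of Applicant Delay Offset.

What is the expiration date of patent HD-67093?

Base term: filing date + 19 years → 11 March 2022.
Office Delay Adjustment: +620 days → 21 November 2023.
Clinical Review Extension: 1684 days claimed exceeds the 956-day cap, so +956 days → 4 July 2026.
Applicant Delay Offset: −368 days → 1 July 2025.

July 1, 2025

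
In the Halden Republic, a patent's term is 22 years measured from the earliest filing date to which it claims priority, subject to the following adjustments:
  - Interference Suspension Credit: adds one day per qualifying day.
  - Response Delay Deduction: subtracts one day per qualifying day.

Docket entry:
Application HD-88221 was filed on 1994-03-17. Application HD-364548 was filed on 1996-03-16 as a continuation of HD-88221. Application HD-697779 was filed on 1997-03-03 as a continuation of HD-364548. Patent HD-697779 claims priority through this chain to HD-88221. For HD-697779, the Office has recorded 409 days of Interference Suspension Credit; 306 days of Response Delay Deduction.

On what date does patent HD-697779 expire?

Earliest priority filing: 17 March 1994.
Base term: 17 March 1994 + 22 years → 17 March 2016.
Interference Suspension Credit: +409 days → 30 April 2017.
Response Delay Deduction: −306 days → 28 June 2016.

2016-06-28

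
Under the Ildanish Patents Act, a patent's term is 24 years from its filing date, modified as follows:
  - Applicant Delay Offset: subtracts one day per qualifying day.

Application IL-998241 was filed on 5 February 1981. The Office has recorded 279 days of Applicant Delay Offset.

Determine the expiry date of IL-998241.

Base term: filing date + 24 years → 5 February 2005.
Applicant Delay Offset: −279 days → 2 May 2004.

2004-05-02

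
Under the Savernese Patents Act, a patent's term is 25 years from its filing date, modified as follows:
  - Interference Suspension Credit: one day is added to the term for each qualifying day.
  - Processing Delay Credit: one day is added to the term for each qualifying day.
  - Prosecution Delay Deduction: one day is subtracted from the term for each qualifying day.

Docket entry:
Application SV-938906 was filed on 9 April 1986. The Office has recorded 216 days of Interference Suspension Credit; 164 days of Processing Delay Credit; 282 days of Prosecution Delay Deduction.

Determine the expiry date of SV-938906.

2011-07-16

Base term: filing date + 25 years → 9 April 2011.
Interference Suspension Credit: +216 days → 11 November 2011.
Processing Delay Credit: +164 days → 23 April 2012.
Prosecution Delay Deduction: −282 days → 16 July 2011.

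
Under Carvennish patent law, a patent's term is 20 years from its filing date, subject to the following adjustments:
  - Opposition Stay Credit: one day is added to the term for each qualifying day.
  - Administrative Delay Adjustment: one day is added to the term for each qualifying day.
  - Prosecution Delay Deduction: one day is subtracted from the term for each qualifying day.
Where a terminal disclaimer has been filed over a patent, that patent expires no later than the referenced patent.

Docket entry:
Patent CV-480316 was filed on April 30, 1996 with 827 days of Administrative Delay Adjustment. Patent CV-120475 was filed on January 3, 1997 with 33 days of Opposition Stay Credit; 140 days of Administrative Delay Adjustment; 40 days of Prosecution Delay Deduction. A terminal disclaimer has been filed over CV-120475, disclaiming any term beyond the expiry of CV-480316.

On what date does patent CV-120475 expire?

May 16, 2017

Natural term of CV-120475:
  Base: filing + 20 years → 3 January 2017.
  Opposition Stay Credit: +33 days → 5 February 2017.
  Administrative Delay Adjustment: +140 days → 25 June 2017.
  Prosecution Delay Deduction: −40 days → 16 May 2017.
Expiry of referenced patent CV-480316:
  Base: filing + 20 years → 30 April 2016.
  Administrative Delay Adjustment: +827 days → 5 August 2018.
Terminal disclaimer: CV-120475 expires on the earlier of 16 May 2017 and 5 August 2018.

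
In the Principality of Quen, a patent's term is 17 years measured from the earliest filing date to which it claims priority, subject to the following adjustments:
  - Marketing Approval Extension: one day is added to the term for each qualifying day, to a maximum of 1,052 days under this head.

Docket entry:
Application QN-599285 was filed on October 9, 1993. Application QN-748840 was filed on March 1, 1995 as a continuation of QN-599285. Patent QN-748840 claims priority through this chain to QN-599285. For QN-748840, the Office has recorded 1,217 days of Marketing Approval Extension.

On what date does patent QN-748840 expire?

August 26, 2013

Earliest priority filing: 9 October 1993.
Base term: 9 October 1993 + 17 years → 9 October 2010.
Marketing Approval Extension: 1217 days claimed exceeds the 1052-day cap, so +1052 days → 26 August 2013.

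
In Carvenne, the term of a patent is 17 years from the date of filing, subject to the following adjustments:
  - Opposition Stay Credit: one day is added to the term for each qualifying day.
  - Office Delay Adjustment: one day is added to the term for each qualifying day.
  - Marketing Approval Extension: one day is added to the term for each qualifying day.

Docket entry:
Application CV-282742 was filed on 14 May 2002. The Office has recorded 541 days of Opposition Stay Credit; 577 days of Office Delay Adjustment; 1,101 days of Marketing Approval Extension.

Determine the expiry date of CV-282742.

Base term: filing date + 17 years → 14 May 2019.
Opposition Stay Credit: +541 days → 5 November 2020.
Office Delay Adjustment: +577 days → 5 June 2022.
Marketing Approval Extension: +1101 days → 10 June 2025.

June 10, 2025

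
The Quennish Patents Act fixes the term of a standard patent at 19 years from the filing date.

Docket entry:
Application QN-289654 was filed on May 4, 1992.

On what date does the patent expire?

Filing date + 19 years → 4 May 2011.

2011-05-04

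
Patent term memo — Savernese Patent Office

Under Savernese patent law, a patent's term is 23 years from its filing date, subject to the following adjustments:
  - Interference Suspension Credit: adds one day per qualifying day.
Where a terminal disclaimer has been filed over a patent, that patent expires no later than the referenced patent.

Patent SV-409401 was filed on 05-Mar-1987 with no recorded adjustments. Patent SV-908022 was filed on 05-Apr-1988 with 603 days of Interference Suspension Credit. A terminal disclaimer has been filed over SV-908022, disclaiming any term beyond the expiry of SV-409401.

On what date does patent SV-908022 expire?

March 5, 2010

Natural term of SV-908022:
  Base: filing + 23 years → 5 April 2011.
  Interference Suspension Credit: +603 days → 28 November 2012.
Expiry of referenced patent SV-409401:
  Base: filing + 23 years → 5 March 2010.
Terminal disclaimer: SV-908022 expires on the earlier of 28 November 2012 and 5 March 2010.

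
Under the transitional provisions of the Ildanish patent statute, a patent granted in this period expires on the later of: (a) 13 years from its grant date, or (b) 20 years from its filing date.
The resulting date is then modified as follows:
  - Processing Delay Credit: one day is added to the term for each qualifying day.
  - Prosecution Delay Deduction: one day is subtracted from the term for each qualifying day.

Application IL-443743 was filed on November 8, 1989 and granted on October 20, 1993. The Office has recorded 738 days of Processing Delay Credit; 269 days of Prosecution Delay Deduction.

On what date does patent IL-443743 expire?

(a) grant + 13 years → 20 October 2006.
(b) filing + 20 years → 8 November 2009.
Later of the two: 8 November 2009.
Processing Delay Credit: +738 days → 16 November 2011.
Prosecution Delay Deduction: −269 days → 20 February 2011.

2011-02-20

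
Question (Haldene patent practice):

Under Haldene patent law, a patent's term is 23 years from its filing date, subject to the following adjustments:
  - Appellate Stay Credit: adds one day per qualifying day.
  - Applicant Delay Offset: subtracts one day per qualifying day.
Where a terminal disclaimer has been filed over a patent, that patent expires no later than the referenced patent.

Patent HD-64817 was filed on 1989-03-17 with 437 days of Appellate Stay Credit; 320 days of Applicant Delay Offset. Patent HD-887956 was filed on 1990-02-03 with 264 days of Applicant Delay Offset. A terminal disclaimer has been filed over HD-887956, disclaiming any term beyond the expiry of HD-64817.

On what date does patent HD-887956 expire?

Natural term of HD-887956:
  Base: filing + 23 years → 3 February 2013.
  Applicant Delay Offset: −264 days → 15 May 2012.
Expiry of referenced patent HD-64817:
  Base: filing + 23 years → 17 March 2012.
  Appellate Stay Credit: +437 days → 28 May 2013.
  Applicant Delay Offset: −320 days → 12 July 2012.
Terminal disclaimer: HD-887956 expires on the earlier of 15 May 2012 and 12 July 2012.

2012-05-15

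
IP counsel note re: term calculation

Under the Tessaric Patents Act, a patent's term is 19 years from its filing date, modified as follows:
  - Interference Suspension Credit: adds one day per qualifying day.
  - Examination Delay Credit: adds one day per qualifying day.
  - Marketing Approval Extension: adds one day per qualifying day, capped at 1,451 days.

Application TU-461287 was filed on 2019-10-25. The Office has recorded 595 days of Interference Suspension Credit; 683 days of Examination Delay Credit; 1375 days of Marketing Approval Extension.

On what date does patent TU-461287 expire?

January 29, 2046

Base term: filing date + 19 years → 25 October 2038.
Interference Suspension Credit: +595 days → 11 June 2040.
Examination Delay Credit: +683 days → 25 April 2042.
Marketing Approval Extension: 1375 days (within the 1451-day cap) → +1375 days → 29 January 2046.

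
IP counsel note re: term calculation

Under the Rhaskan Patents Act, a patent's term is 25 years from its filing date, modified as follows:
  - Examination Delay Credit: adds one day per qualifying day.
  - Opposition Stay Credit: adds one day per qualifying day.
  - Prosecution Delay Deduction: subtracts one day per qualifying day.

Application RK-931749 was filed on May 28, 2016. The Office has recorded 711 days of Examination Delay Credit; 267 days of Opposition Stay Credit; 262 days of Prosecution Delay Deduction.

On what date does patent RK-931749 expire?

Base term: filing date + 25 years → 28 May 2041.
Examination Delay Credit: +711 days → 9 May 2043.
Opposition Stay Credit: +267 days → 31 January 2044.
Prosecution Delay Deduction: −262 days → 14 May 2043.

2043-05-14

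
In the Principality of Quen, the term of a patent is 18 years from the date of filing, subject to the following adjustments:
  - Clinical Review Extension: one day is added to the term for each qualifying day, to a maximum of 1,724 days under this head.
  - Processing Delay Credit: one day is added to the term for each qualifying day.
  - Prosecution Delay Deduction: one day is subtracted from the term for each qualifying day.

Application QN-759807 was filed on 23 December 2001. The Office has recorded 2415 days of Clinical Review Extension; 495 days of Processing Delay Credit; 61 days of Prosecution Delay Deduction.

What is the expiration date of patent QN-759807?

Base term: filing date + 18 years → 23 December 2019.
Clinical Review Extension: 2415 days claimed exceeds the 1724-day cap, so +1724 days → 11 September 2024.
Processing Delay Credit: +495 days → 19 January 2026.
Prosecution Delay Deduction: −61 days → 19 November 2025.

November 19, 2025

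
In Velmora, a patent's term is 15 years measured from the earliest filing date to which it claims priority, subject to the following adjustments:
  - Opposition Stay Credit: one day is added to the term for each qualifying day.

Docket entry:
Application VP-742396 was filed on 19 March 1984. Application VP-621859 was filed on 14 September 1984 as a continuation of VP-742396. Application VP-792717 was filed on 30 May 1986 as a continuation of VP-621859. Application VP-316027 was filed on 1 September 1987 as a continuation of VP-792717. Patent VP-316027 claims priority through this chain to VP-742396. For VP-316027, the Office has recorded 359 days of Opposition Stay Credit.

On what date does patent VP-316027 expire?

Earliest priority filing: 19 March 1984.
Base term: 19 March 1984 + 15 years → 19 March 1999.
Opposition Stay Credit: +359 days → 12 March 2000.

2000-03-12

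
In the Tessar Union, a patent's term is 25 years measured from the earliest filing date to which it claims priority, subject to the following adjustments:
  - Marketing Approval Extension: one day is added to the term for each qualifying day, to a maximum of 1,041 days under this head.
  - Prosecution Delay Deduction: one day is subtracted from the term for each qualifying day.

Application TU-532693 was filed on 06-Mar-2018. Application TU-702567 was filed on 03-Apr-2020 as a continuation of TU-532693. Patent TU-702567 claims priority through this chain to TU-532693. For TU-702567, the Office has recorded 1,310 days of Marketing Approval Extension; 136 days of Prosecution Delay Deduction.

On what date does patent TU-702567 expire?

Earliest priority filing: 6 March 2018.
Base term: 6 March 2018 + 25 years → 6 March 2043.
Marketing Approval Extension: 1310 days claimed exceeds the 1041-day cap, so +1041 days → 10 January 2046.
Prosecution Delay Deduction: −136 days → 27 August 2045.

2045-08-27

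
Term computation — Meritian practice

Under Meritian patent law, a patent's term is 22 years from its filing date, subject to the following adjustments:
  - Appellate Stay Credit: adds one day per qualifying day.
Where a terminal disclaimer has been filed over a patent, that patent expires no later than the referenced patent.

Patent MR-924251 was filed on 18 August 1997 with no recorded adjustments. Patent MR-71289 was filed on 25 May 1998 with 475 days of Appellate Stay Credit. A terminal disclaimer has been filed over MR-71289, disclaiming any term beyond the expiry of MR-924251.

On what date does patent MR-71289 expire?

Natural term of MR-71289:
  Base: filing + 22 years → 25 May 2020.
  Appellate Stay Credit: +475 days → 12 September 2021.
Expiry of referenced patent MR-924251:
  Base: filing + 22 years → 18 August 2019.
Terminal disclaimer: MR-71289 expires on the earlier of 12 September 2021 and 18 August 2019.

August 18, 2019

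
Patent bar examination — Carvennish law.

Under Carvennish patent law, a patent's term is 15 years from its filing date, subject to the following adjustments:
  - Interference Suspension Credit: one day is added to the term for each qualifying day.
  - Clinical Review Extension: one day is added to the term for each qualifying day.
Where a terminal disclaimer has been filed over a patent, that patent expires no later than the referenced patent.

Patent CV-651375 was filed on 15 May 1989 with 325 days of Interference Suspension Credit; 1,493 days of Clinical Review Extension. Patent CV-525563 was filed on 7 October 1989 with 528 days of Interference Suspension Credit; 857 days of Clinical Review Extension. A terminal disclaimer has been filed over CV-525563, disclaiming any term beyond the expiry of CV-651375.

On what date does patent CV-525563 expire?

July 23, 2008

Natural term of CV-525563:
  Base: filing + 15 years → 7 October 2004.
  Interference Suspension Credit: +528 days → 19 March 2006.
  Clinical Review Extension: +857 days → 23 July 2008.
Expiry of referenced patent CV-651375:
  Base: filing + 15 years → 15 May 2004.
  Interference Suspension Credit: +325 days → 5 April 2005.
  Clinical Review Extension: +1493 days → 7 May 2009.
Terminal disclaimer: CV-525563 expires on the earlier of 23 July 2008 and 7 May 2009.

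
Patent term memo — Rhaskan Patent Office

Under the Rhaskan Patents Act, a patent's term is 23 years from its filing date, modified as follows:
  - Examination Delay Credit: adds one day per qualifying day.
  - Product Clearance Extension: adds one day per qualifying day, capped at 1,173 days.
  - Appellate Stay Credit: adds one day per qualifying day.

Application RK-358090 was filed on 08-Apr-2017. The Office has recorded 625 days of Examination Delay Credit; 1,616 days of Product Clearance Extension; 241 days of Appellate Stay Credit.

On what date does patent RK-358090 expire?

Base term: filing date + 23 years → 8 April 2040.
Examination Delay Credit: +625 days → 24 December 2041.
Product Clearance Extension: 1616 days claimed exceeds the 1173-day cap, so +1173 days → 11 March 2045.
Appellate Stay Credit: +241 days → 7 November 2045.

2045-11-07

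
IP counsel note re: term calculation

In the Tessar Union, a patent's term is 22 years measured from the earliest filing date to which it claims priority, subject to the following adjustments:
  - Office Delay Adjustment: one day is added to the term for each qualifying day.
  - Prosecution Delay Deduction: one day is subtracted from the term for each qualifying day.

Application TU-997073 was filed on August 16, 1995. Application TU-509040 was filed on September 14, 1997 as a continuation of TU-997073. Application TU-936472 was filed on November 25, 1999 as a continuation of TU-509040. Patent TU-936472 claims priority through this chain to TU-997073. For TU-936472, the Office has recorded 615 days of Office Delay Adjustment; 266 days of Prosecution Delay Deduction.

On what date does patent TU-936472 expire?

Earliest priority filing: 16 August 1995.
Base term: 16 August 1995 + 22 years → 16 August 2017.
Office Delay Adjustment: +615 days → 23 April 2019.
Prosecution Delay Deduction: −266 days → 31 July 2018.

July 31, 2018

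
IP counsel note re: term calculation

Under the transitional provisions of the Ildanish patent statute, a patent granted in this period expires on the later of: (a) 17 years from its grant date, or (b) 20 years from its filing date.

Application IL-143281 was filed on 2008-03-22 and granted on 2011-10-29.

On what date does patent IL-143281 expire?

(a) grant + 17 years → 29 October 2028.
(b) filing + 20 years → 22 March 2028.
Later of the two: 29 October 2028.

2028-10-29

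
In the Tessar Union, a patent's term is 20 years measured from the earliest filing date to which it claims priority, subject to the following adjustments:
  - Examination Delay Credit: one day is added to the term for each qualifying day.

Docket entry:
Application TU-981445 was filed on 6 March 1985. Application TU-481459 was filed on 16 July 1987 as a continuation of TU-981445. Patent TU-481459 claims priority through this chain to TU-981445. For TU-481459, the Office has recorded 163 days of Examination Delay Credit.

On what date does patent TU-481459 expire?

Earliest priority filing: 6 March 1985.
Base term: 6 March 1985 + 20 years → 6 March 2005.
Examination Delay Credit: +163 days → 16 August 2005.

August 16, 2005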